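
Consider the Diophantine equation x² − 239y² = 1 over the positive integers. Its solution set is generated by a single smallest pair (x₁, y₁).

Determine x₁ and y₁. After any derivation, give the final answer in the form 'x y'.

d=239: √d = [15; 2,5,1,2,4,15,4,2,1,5,2,30] (ℓ=12, even), read p_11/q_11
step 0: (15, 1)  from 15·(1,0) + (0,1)
…
step 3: (201, 13)  from 1·(170,11) + (31,2)
…
step 8: (346141, 22390)  from 2·(154117,9969) + (37907,2452)
…
step 10: (2847431, 184185)  from 5·(500258,32359) + (346141,22390)
step 11: (6195120, 400729)  from 2·(2847431,184185) + (500258,32359)
→ (6195120, 400729).  Check: 6195120²=38379511814400, 239·400729²=38379511814399, difference 1.

6195120 400729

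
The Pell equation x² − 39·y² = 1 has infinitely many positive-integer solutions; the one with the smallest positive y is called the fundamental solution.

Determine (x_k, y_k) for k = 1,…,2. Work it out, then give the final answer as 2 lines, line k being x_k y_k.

25 4
1249 200

d=39: √d = [6; 4,12] (ℓ=2, even), read p_1/q_1
k=0  a_k=6  p_k/q_k = 6/1
k=1  a_k=4  p_k/q_k = 25/4
→ (25, 4).  Check: 25²=625, 39·4²=624, difference 1.
n=2: (25,4)∘(25,4) = (25·25+39·4·4, 25·4+4·25) = (1249,200)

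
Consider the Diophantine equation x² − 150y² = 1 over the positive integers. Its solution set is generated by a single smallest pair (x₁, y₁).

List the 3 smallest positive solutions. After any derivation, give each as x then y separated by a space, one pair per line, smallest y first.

49 4
4801 392
470449 38412

√150 = [12; 4,24, …], period ℓ=2 (even) → k=1
a_0=12:  p_0=12·1+0=12,  q_0=12·0+1=1
a_1=4:  p_1=4·12+1=49,  q_1=4·1+0=4
→ (49, 4).  Check: 49²=2401, 150·4²=2400, difference 1.
k=2:  x_2 = 49·49+150·4·4 = 4801,  y_2 = 49·4+4·49 = 392
k=3:  x_3 = 49·4801+150·4·392 = 470449,  y_3 = 49·392+4·4801 = 38412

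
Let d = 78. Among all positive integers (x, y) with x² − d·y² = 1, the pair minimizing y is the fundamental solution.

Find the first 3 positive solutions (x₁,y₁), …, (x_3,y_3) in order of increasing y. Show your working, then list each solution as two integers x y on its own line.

53 6
5617 636
595349 67410

√78 → a₀=8, period (1,4,1,16); ℓ=4 even so k=3
i=0: a=8 ⇒ p=8, q=1
…
i=2: a=4 ⇒ p=44, q=5
i=3: a=1 ⇒ p=53, q=6
→ (53, 6).  Check: 53²=2809, 78·6²=2808, difference 1.
(x_2, y_2) = (53·53 + 78·6·6, 53·6 + 6·53) = (5617, 636)
(x_3, y_3) = (53·5617 + 78·6·636, 53·636 + 6·5617) = (595349, 67410)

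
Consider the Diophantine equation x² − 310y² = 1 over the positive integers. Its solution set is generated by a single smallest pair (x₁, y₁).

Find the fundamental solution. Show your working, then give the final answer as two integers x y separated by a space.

848719 48204

√310 = [17; 1,1,1,1,5,…,1,1,34, …], period ℓ=16 (even) → k=15
step 0: (17, 1)  from 17·(1,0) + (0,1)
step 1: (18, 1)  from 1·(17,1) + (1,0)
step 2: (35, 2)  from 1·(18,1) + (17,1)
…
step 5: (493, 28)  from 5·(88,5) + (53,3)
…
step 8: (5687, 323)  from 2·(2060,117) + (1567,89)
step 9: (7747, 440)  from 1·(5687,323) + (2060,117)
step 10: (28928, 1643)  from 3·(7747,440) + (5687,323)
…
step 14: (515017, 29251)  from 1·(333702,18953) + (181315,10298)
step 15: (848719, 48204)  from 1·(515017,29251) + (333702,18953)
fundamental: x₁=848719, y₁=48204  (since 720323940961 − 310·2323625616 = 1)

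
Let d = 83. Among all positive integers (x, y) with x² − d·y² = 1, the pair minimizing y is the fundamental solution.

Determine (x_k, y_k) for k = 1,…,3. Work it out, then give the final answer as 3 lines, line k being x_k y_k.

82 9
13447 1476
2205226 242055

√83 → a₀=9, period (9,18); ℓ=2 even so k=1
i=0: a=9 ⇒ p=9, q=1
i=1: a=9 ⇒ p=82, q=9
→ (82, 9).  Check: 82²=6724, 83·9²=6723, difference 1.
(x_2, y_2) = (82·82 + 83·9·9, 82·9 + 9·82) = (13447, 1476)
(x_3, y_3) = (82·13447 + 83·9·1476, 82·1476 + 9·13447) = (2205226, 242055)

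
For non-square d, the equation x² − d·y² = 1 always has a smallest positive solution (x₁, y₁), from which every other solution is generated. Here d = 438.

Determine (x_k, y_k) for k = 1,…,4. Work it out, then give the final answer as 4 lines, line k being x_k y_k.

[20; 1,12,1,40] for √438; ℓ=4 ⇒ convergent index 3
i=0: a=20 ⇒ p=20, q=1
i=1: a=1 ⇒ p=21, q=1
i=2: a=12 ⇒ p=272, q=13
i=3: a=1 ⇒ p=293, q=14
→ (293, 14).  Check: 293²=85849, 438·14²=85848, difference 1.
k=2:  x_2 = 293·293+438·14·14 = 171697,  y_2 = 293·14+14·293 = 8204
k=3:  x_3 = 293·171697+438·14·8204 = 100614149,  y_3 = 293·8204+14·171697 = 4807530
k=4:  x_4 = 293·100614149+438·14·4807530 = 58959719617,  y_4 = 293·4807530+14·100614149 = 2817204376

293 14
171697 8204
100614149 4807530
58959719617 2817204376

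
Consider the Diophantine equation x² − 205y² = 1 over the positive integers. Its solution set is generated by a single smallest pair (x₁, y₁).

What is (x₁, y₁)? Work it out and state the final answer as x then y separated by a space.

d=205: √d = [14; 3,6,1,4,1,6,3,28] (ℓ=8, even), read p_7/q_7
step 0: (14, 1)  from 14·(1,0) + (0,1)
step 1: (43, 3)  from 3·(14,1) + (1,0)
step 2: (272, 19)  from 6·(43,3) + (14,1)
step 3: (315, 22)  from 1·(272,19) + (43,3)
step 4: (1532, 107)  from 4·(315,22) + (272,19)
step 5: (1847, 129)  from 1·(1532,107) + (315,22)
step 6: (12614, 881)  from 6·(1847,129) + (1532,107)
step 7: (39689, 2772)  from 3·(12614,881) + (1847,129)
fundamental: x₁=39689, y₁=2772  (since 1575216721 − 205·7683984 = 1)

39689 2772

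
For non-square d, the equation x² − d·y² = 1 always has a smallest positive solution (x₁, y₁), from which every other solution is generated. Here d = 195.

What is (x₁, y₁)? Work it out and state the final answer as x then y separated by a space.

14 1

√195 = [13; 1,26, …], period ℓ=2 (even) → k=1
step 0: (13, 1)  from 13·(1,0) + (0,1)
step 1: (14, 1)  from 1·(13,1) + (1,0)
(x₁, y₁) = (14, 1);  14² − 195·1² = 1 ✓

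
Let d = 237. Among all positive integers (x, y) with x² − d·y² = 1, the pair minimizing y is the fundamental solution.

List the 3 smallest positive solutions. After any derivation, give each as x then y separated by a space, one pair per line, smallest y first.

√237 → a₀=15, period (2,1,1,7,10,7,1,1,2,30); ℓ=10 even so k=9
a_0=15:  p_0=15·1+0=15,  q_0=15·0+1=1
…
a_2=1:  p_2=1·31+15=46,  q_2=1·2+1=3
a_3=1:  p_3=1·46+31=77,  q_3=1·3+2=5
…
a_6=7:  p_6=7·5927+585=42074,  q_6=7·385+38=2733
…
a_8=1:  p_8=1·48001+42074=90075,  q_8=1·3118+2733=5851
a_9=2:  p_9=2·90075+48001=228151,  q_9=2·5851+3118=14820
→ (228151, 14820).  Check: 228151²=52052878801, 237·14820²=52052878800, difference 1.
(x_2, y_2) = (228151·228151 + 237·14820·14820, 228151·14820 + 14820·228151) = (104105757601, 6762395640)
(x_3, y_3) = (228151·104105757601 + 237·14820·6762395640, 228151·6762395640 + 14820·104105757601) = (47503665404623351, 3085694655308460)

228151 14820
104105757601 6762395640
47503665404623351 3085694655308460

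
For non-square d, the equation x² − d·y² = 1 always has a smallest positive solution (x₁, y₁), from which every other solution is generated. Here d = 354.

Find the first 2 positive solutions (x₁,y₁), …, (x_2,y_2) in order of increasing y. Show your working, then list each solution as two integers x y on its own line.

258065 13716
133195088449 7079239080

√354 → a₀=18, period (1,4,2,2,18,2,2,4,1,36); ℓ=10 even so k=9
step 0: (18, 1)  from 18·(1,0) + (0,1)
…
step 3: (207, 11)  from 2·(94,5) + (19,1)
…
step 5: (9351, 497)  from 18·(508,27) + (207,11)
…
step 8: (210294, 11177)  from 4·(47771,2539) + (19210,1021)
step 9: (258065, 13716)  from 1·(210294,11177) + (47771,2539)
fundamental: x₁=258065, y₁=13716  (since 66597544225 − 354·188128656 = 1)
n=2: (258065,13716)∘(258065,13716) = (258065·258065+354·13716·13716, 258065·13716+13716·258065) = (133195088449,7079239080)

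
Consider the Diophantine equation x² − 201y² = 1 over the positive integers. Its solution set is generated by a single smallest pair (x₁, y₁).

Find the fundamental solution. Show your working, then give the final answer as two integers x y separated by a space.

d=201: √d = [14; 5,1,1,1,2,…,1,5,28] (ℓ=14, even), read p_13/q_13
step 0: (14, 1)  from 14·(1,0) + (0,1)
step 1: (71, 5)  from 5·(14,1) + (1,0)
…
step 3: (156, 11)  from 1·(85,6) + (71,5)
…
step 5: (638, 45)  from 2·(241,17) + (156,11)
…
step 7: (7670, 541)  from 8·(879,62) + (638,45)
step 8: (8549, 603)  from 1·(7670,541) + (879,62)
…
step 11: (58085, 4097)  from 1·(33317,2350) + (24768,1747)
step 12: (91402, 6447)  from 1·(58085,4097) + (33317,2350)
step 13: (515095, 36332)  from 5·(91402,6447) + (58085,4097)
(x₁, y₁) = (515095, 36332);  515095² − 201·36332² = 1 ✓

515095 36332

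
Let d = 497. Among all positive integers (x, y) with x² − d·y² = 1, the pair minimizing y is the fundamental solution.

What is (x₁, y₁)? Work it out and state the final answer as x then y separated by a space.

d=497: √d = [22; 3,2,2,5,6,5,2,2,3,44] (ℓ=10, even), read p_9/q_9
a_0=22:  p_0=22·1+0=22,  q_0=22·0+1=1
…
a_8=2:  p_8=2·143637+65476=352750,  q_8=2·6443+2937=15823
a_9=3:  p_9=3·352750+143637=1201887,  q_9=3·15823+6443=53912
fundamental: x₁=1201887, y₁=53912  (since 1444532360769 − 497·2906503744 = 1)

1201887 53912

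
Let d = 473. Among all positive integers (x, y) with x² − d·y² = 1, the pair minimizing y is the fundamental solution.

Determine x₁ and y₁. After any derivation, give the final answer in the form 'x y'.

d=473: √d = [21; 1,2,1,42] (ℓ=4, even), read p_3/q_3
step 0: (21, 1)  from 21·(1,0) + (0,1)
…
step 2: (65, 3)  from 2·(22,1) + (21,1)
step 3: (87, 4)  from 1·(65,3) + (22,1)
(x₁, y₁) = (87, 4);  87² − 473·4² = 1 ✓

87 4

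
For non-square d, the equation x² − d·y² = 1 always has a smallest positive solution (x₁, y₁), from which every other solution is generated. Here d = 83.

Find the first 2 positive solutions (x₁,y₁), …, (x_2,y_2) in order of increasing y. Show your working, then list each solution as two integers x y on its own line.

82 9
13447 1476

d=83: √d = [9; 9,18] (ℓ=2, even), read p_1/q_1
step 0: (9, 1)  from 9·(1,0) + (0,1)
step 1: (82, 9)  from 9·(9,1) + (1,0)
→ (82, 9).  Check: 82²=6724, 83·9²=6723, difference 1.
n=2: (82,9)∘(82,9) = (82·82+83·9·9, 82·9+9·82) = (13447,1476)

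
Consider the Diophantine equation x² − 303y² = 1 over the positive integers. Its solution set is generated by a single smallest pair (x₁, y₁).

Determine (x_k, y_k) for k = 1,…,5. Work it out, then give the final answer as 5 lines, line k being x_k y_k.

2524 145
12741151 731960
64317327724 3694933935
324673857609601 18652025771920
1638953568895938124 94155422401718225

√303 → a₀=17, period (2,2,5,2,2,34); ℓ=6 even so k=5
a_0=17:  p_0=17·1+0=17,  q_0=17·0+1=1
a_1=2:  p_1=2·17+1=35,  q_1=2·1+0=2
a_2=2:  p_2=2·35+17=87,  q_2=2·2+1=5
a_3=5:  p_3=5·87+35=470,  q_3=5·5+2=27
a_4=2:  p_4=2·470+87=1027,  q_4=2·27+5=59
a_5=2:  p_5=2·1027+470=2524,  q_5=2·59+27=145
fundamental: x₁=2524, y₁=145  (since 6370576 − 303·21025 = 1)
(x_2, y_2) = (2524·2524 + 303·145·145, 2524·145 + 145·2524) = (12741151, 731960)
(x_3, y_3) = (2524·12741151 + 303·145·731960, 2524·731960 + 145·12741151) = (64317327724, 3694933935)
(x_4, y_4) = (2524·64317327724 + 303·145·3694933935, 2524·3694933935 + 145·64317327724) = (324673857609601, 18652025771920)
(x_5, y_5) = (2524·324673857609601 + 303·145·18652025771920, 2524·18652025771920 + 145·324673857609601) = (1638953568895938124, 94155422401718225)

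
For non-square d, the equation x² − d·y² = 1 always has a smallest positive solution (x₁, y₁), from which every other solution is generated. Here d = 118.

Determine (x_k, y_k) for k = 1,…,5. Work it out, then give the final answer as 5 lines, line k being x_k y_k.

d=118: √d = [10; 1,6,3,2,10,2,3,6,1,20] (ℓ=10, even), read p_9/q_9
k=0  a_k=10  p_k/q_k = 10/1
…
k=4  a_k=2  p_k/q_k = 554/51
k=5  a_k=10  p_k/q_k = 5779/532
k=6  a_k=2  p_k/q_k = 12112/1115
…
k=8  a_k=6  p_k/q_k = 264802/24377
k=9  a_k=1  p_k/q_k = 306917/28254
fundamental: x₁=306917, y₁=28254  (since 94198044889 − 118·798288516 = 1)
k=2:  x_2 = 306917·306917+118·28254·28254 = 188396089777,  y_2 = 306917·28254+28254·306917 = 17343265836
k=3:  x_3 = 306917·188396089777+118·28254·17343265836 = 115643925371868101,  y_3 = 306917·17343265836+28254·188396089777 = 10645886241146970
k=4:  x_4 = 306917·115643925371868101+118·28254·10645886241146970 = 70986173286526887819457,  y_4 = 306917·10645886241146970+28254·115643925371868101 = 6534806934930865917144
k=5:  x_5 = 306917·70986173286526887819457+118·28254·6534806934930865917144 = 43573726693046301732396700037,  y_5 = 306917·6534806934930865917144+28254·70986173286526887819457 = 4011286680085707263143023126

306917 28254
188396089777 17343265836
115643925371868101 10645886241146970
70986173286526887819457 6534806934930865917144
43573726693046301732396700037 4011286680085707263143023126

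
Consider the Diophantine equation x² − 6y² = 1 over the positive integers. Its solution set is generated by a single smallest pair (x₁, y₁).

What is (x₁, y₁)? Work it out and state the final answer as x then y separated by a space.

√6 = [2; 2,4, …], period ℓ=2 (even) → k=1
step 0: (2, 1)  from 2·(1,0) + (0,1)
step 1: (5, 2)  from 2·(2,1) + (1,0)
→ (5, 2).  Check: 5²=25, 6·2²=24, difference 1.

5 2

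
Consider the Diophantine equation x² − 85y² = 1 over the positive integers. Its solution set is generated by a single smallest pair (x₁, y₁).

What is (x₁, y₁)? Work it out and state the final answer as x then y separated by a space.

285769 30996

d=85: √d = [9; 4,1,1,4,18] (ℓ=5, odd), read p_9/q_9
step 0: (9, 1)  from 9·(1,0) + (0,1)
…
step 3: (83, 9)  from 1·(46,5) + (37,4)
…
step 6: (27926, 3029)  from 4·(6887,747) + (378,41)
…
step 8: (62739, 6805)  from 1·(34813,3776) + (27926,3029)
step 9: (285769, 30996)  from 4·(62739,6805) + (34813,3776)
(x₁, y₁) = (285769, 30996);  285769² − 85·30996² = 1 ✓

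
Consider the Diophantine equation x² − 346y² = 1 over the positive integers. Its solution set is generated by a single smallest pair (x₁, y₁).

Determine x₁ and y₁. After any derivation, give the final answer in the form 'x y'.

√346 = [18; 1,1,1,1,36, …], period ℓ=5 (odd) → k=9
step 0: (18, 1)  from 18·(1,0) + (0,1)
step 1: (19, 1)  from 1·(18,1) + (1,0)
step 2: (37, 2)  from 1·(19,1) + (18,1)
step 3: (56, 3)  from 1·(37,2) + (19,1)
…
step 5: (3404, 183)  from 36·(93,5) + (56,3)
…
step 7: (6901, 371)  from 1·(3497,188) + (3404,183)
step 8: (10398, 559)  from 1·(6901,371) + (3497,188)
step 9: (17299, 930)  from 1·(10398,559) + (6901,371)
→ (17299, 930).  Check: 17299²=299255401, 346·930²=299255400, difference 1.

17299 930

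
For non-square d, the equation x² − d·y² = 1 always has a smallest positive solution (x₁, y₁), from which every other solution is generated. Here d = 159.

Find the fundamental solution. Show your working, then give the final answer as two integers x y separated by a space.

1324 105

d=159: √d = [12; 1,1,1,1,3,1,1,1,1,24] (ℓ=10, even), read p_9/q_9
i=0: a=12 ⇒ p=12, q=1
i=1: a=1 ⇒ p=13, q=1
…
i=3: a=1 ⇒ p=38, q=3
i=4: a=1 ⇒ p=63, q=5
i=5: a=3 ⇒ p=227, q=18
…
i=8: a=1 ⇒ p=807, q=64
i=9: a=1 ⇒ p=1324, q=105
(x₁, y₁) = (1324, 105);  1324² − 159·105² = 1 ✓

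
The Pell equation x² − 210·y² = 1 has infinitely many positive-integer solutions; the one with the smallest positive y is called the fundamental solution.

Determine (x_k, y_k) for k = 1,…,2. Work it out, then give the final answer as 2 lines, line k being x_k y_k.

29 2
1681 116

√210 = [14; 2,28, …], period ℓ=2 (even) → k=1
a_0=14:  p_0=14·1+0=14,  q_0=14·0+1=1
a_1=2:  p_1=2·14+1=29,  q_1=2·1+0=2
→ (29, 2).  Check: 29²=841, 210·2²=840, difference 1.
(x_2, y_2) = (29·29 + 210·2·2, 29·2 + 2·29) = (1681, 116)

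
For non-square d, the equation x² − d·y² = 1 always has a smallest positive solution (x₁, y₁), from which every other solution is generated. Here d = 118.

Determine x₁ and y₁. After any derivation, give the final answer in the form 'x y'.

306917 28254

d=118: √d = [10; 1,6,3,2,10,2,3,6,1,20] (ℓ=10, even), read p_9/q_9
i=0: a=10 ⇒ p=10, q=1
i=1: a=1 ⇒ p=11, q=1
i=2: a=6 ⇒ p=76, q=7
i=3: a=3 ⇒ p=239, q=22
…
i=8: a=6 ⇒ p=264802, q=24377
i=9: a=1 ⇒ p=306917, q=28254
(x₁, y₁) = (306917, 28254);  306917² − 118·28254² = 1 ✓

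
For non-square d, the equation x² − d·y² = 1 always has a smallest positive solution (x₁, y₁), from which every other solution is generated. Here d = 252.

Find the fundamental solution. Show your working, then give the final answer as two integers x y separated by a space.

127 8

√252 → a₀=15, period (1,6,1,30); ℓ=4 even so k=3
step 0: (15, 1)  from 15·(1,0) + (0,1)
…
step 2: (111, 7)  from 6·(16,1) + (15,1)
step 3: (127, 8)  from 1·(111,7) + (16,1)
→ (127, 8).  Check: 127²=16129, 252·8²=16128, difference 1.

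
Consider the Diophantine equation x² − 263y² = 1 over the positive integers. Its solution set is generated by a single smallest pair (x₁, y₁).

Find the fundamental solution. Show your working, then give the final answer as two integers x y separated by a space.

d=263: √d = [16; 4,1,1,1,1,15,1,1,1,1,4,32] (ℓ=12, even), read p_11/q_11
i=0: a=16 ⇒ p=16, q=1
…
i=2: a=1 ⇒ p=81, q=5
i=3: a=1 ⇒ p=146, q=9
…
i=8: a=1 ⇒ p=12017, q=741
…
i=10: a=1 ⇒ p=30229, q=1864
i=11: a=4 ⇒ p=139128, q=8579
→ (139128, 8579).  Check: 139128²=19356600384, 263·8579²=19356600383, difference 1.

139128 8579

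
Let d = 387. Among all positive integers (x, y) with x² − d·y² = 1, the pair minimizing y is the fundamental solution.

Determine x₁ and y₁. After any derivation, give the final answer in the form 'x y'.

3482 177

√387 → a₀=19, period (1,2,19,2,1,38); ℓ=6 even so k=5
i=0: a=19 ⇒ p=19, q=1
i=1: a=1 ⇒ p=20, q=1
i=2: a=2 ⇒ p=59, q=3
i=3: a=19 ⇒ p=1141, q=58
i=4: a=2 ⇒ p=2341, q=119
i=5: a=1 ⇒ p=3482, q=177
fundamental: x₁=3482, y₁=177  (since 12124324 − 387·31329 = 1)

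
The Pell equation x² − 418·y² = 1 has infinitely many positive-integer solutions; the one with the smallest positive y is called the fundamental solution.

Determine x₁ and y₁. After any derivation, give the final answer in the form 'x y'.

√418 = [20; 2,4,20,4,2,40, …], period ℓ=6 (even) → k=5
k=0  a_k=20  p_k/q_k = 20/1
…
k=4  a_k=4  p_k/q_k = 15068/737
k=5  a_k=2  p_k/q_k = 33857/1656
→ (33857, 1656).  Check: 33857²=1146296449, 418·1656²=1146296448, difference 1.

33857 1656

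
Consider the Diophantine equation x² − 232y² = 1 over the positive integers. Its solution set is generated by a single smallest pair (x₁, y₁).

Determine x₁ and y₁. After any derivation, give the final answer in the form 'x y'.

19603 1287

√232 → a₀=15, period (4,3,7,3,4,30); ℓ=6 even so k=5
k=0  a_k=15  p_k/q_k = 15/1
k=1  a_k=4  p_k/q_k = 61/4
k=2  a_k=3  p_k/q_k = 198/13
k=3  a_k=7  p_k/q_k = 1447/95
k=4  a_k=3  p_k/q_k = 4539/298
k=5  a_k=4  p_k/q_k = 19603/1287
fundamental: x₁=19603, y₁=1287  (since 384277609 − 232·1656369 = 1)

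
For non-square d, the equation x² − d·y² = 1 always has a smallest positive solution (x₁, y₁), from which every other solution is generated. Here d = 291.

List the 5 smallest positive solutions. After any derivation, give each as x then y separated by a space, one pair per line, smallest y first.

290 17
168199 9860
97555130 5718783
56581807201 3316884280
32817350621450 1923787163617

√291 → a₀=17, period (17,34); ℓ=2 even so k=1
a_0=17:  p_0=17·1+0=17,  q_0=17·0+1=1
a_1=17:  p_1=17·17+1=290,  q_1=17·1+0=17
(x₁, y₁) = (290, 17);  290² − 291·17² = 1 ✓
(x_2, y_2) = (290·290 + 291·17·17, 290·17 + 17·290) = (168199, 9860)
(x_3, y_3) = (290·168199 + 291·17·9860, 290·9860 + 17·168199) = (97555130, 5718783)
(x_4, y_4) = (290·97555130 + 291·17·5718783, 290·5718783 + 17·97555130) = (56581807201, 3316884280)
(x_5, y_5) = (290·56581807201 + 291·17·3316884280, 290·3316884280 + 17·56581807201) = (32817350621450, 1923787163617)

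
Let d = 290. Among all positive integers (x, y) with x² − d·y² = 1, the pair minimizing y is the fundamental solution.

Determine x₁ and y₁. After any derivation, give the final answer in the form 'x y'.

[17; 34] for √290; ℓ=1 ⇒ convergent index 1
i=0: a=17 ⇒ p=17, q=1
i=1: a=34 ⇒ p=579, q=34
→ (579, 34).  Check: 579²=335241, 290·34²=335240, difference 1.

579 34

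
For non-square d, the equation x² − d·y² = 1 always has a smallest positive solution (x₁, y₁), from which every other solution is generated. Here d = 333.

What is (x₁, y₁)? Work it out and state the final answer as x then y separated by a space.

[18; 4,36] for √333; ℓ=2 ⇒ convergent index 1
k=0  a_k=18  p_k/q_k = 18/1
k=1  a_k=4  p_k/q_k = 73/4
(x₁, y₁) = (73, 4);  73² − 333·4² = 1 ✓

73 4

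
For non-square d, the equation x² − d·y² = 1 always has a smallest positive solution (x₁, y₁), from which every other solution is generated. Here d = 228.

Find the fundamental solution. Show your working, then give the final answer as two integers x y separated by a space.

151 10

[15; 10,30] for √228; ℓ=2 ⇒ convergent index 1
k=0  a_k=15  p_k/q_k = 15/1
k=1  a_k=10  p_k/q_k = 151/10
fundamental: x₁=151, y₁=10  (since 22801 − 228·100 = 1)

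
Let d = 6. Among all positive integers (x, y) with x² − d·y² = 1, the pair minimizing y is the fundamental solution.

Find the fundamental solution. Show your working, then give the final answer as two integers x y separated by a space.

5 2

d=6: √d = [2; 2,4] (ℓ=2, even), read p_1/q_1
step 0: (2, 1)  from 2·(1,0) + (0,1)
step 1: (5, 2)  from 2·(2,1) + (1,0)
→ (5, 2).  Check: 5²=25, 6·2²=24, difference 1.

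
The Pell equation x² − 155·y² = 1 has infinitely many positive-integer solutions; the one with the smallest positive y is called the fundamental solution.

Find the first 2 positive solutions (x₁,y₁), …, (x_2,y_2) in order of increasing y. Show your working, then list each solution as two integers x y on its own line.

[12; 2,4,2,24] for √155; ℓ=4 ⇒ convergent index 3
step 0: (12, 1)  from 12·(1,0) + (0,1)
step 1: (25, 2)  from 2·(12,1) + (1,0)
step 2: (112, 9)  from 4·(25,2) + (12,1)
step 3: (249, 20)  from 2·(112,9) + (25,2)
→ (249, 20).  Check: 249²=62001, 155·20²=62000, difference 1.
k=2:  x_2 = 249·249+155·20·20 = 124001,  y_2 = 249·20+20·249 = 9960

249 20
124001 9960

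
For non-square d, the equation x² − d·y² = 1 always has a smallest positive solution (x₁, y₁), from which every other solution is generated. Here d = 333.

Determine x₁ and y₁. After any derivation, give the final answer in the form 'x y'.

73 4

√333 → a₀=18, period (4,36); ℓ=2 even so k=1
k=0  a_k=18  p_k/q_k = 18/1
k=1  a_k=4  p_k/q_k = 73/4
(x₁, y₁) = (73, 4);  73² − 333·4² = 1 ✓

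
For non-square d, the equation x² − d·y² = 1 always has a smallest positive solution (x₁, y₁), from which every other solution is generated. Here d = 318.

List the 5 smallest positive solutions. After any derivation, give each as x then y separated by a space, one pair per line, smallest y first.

√318 = [17; 1,4,1,34, …], period ℓ=4 (even) → k=3
a_0=17:  p_0=17·1+0=17,  q_0=17·0+1=1
…
a_2=4:  p_2=4·18+17=89,  q_2=4·1+1=5
a_3=1:  p_3=1·89+18=107,  q_3=1·5+1=6
(x₁, y₁) = (107, 6);  107² − 318·6² = 1 ✓
(107+6√318)^2 = 22897 + 1284√318
(107+6√318)^3 = 4899851 + 274770√318
(107+6√318)^4 = 1048545217 + 58799496√318
(107+6√318)^5 = 224383776587 + 12582817374√318

107 6
22897 1284
4899851 274770
1048545217 58799496
224383776587 12582817374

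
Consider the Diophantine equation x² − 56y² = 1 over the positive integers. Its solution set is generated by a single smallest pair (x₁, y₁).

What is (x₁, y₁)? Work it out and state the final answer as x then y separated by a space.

15 2

√56 → a₀=7, period (2,14); ℓ=2 even so k=1
i=0: a=7 ⇒ p=7, q=1
i=1: a=2 ⇒ p=15, q=2
→ (15, 2).  Check: 15²=225, 56·2²=224, difference 1.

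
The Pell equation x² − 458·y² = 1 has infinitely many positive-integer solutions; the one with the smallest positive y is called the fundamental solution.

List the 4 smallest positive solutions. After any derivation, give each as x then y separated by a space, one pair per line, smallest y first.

[21; 2,2,42] for √458; ℓ=3 ⇒ convergent index 5
i=0: a=21 ⇒ p=21, q=1
…
i=3: a=42 ⇒ p=4537, q=212
i=4: a=2 ⇒ p=9181, q=429
i=5: a=2 ⇒ p=22899, q=1070
→ (22899, 1070).  Check: 22899²=524364201, 458·1070²=524364200, difference 1.
(x_2, y_2) = (22899·22899 + 458·1070·1070, 22899·1070 + 1070·22899) = (1048728401, 49003860)
(x_3, y_3) = (22899·1048728401 + 458·1070·49003860, 22899·49003860 + 1070·1048728401) = (48029663286099, 2244278779210)
(x_4, y_4) = (22899·48029663286099 + 458·1070·2244278779210, 22899·2244278779210 + 1070·48029663286099) = (2199662518128033601, 102783479481255720)

22899 1070
1048728401 49003860
48029663286099 2244278779210
2199662518128033601 102783479481255720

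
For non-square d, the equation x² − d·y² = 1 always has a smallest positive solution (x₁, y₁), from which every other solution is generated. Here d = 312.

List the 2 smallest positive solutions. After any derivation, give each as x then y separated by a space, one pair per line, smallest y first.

53 3
5617 318

d=312: √d = [17; 1,1,1,34] (ℓ=4, even), read p_3/q_3
k=0  a_k=17  p_k/q_k = 17/1
…
k=2  a_k=1  p_k/q_k = 35/2
k=3  a_k=1  p_k/q_k = 53/3
→ (53, 3).  Check: 53²=2809, 312·3²=2808, difference 1.
k=2:  x_2 = 53·53+312·3·3 = 5617,  y_2 = 53·3+3·53 = 318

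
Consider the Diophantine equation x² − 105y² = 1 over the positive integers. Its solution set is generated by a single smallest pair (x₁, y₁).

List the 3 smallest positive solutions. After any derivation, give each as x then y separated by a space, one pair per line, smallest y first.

41 4
3361 328
275561 26892

√105 = [10; 4,20, …], period ℓ=2 (even) → k=1
a_0=10:  p_0=10·1+0=10,  q_0=10·0+1=1
a_1=4:  p_1=4·10+1=41,  q_1=4·1+0=4
fundamental: x₁=41, y₁=4  (since 1681 − 105·16 = 1)
(x_2, y_2) = (41·41 + 105·4·4, 41·4 + 4·41) = (3361, 328)
(x_3, y_3) = (41·3361 + 105·4·328, 41·328 + 4·3361) = (275561, 26892)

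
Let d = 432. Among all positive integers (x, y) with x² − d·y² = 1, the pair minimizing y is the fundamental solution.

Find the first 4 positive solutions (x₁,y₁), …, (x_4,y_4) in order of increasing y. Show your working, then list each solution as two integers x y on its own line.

1351 65
3650401 175630
9863382151 474552195
26650854921601 1282239855260

[20; 1,3,1,1,1,3,1,40] for √432; ℓ=8 ⇒ convergent index 7
k=0  a_k=20  p_k/q_k = 20/1
…
k=2  a_k=3  p_k/q_k = 83/4
…
k=5  a_k=1  p_k/q_k = 291/14
k=6  a_k=3  p_k/q_k = 1060/51
k=7  a_k=1  p_k/q_k = 1351/65
(x₁, y₁) = (1351, 65);  1351² − 432·65² = 1 ✓
k=2:  x_2 = 1351·1351+432·65·65 = 3650401,  y_2 = 1351·65+65·1351 = 175630
k=3:  x_3 = 1351·3650401+432·65·175630 = 9863382151,  y_3 = 1351·175630+65·3650401 = 474552195
k=4:  x_4 = 1351·9863382151+432·65·474552195 = 26650854921601,  y_4 = 1351·474552195+65·9863382151 = 1282239855260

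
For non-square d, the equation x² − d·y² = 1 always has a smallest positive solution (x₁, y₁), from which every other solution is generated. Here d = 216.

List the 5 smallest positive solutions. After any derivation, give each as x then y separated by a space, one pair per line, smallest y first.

485 33
470449 32010
456335045 31049667
442644523201 30118144980
429364731169925 29214569580933

√216 = [14; 1,2,3,2,1,28, …], period ℓ=6 (even) → k=5
step 0: (14, 1)  from 14·(1,0) + (0,1)
step 1: (15, 1)  from 1·(14,1) + (1,0)
step 2: (44, 3)  from 2·(15,1) + (14,1)
…
step 4: (338, 23)  from 2·(147,10) + (44,3)
step 5: (485, 33)  from 1·(338,23) + (147,10)
fundamental: x₁=485, y₁=33  (since 235225 − 216·1089 = 1)
n=2: (485,33)∘(485,33) = (485·485+216·33·33, 485·33+33·485) = (470449,32010)
n=3: (470449,32010)∘(485,33) = (485·470449+216·33·32010, 485·32010+33·470449) = (456335045,31049667)
n=4: (456335045,31049667)∘(485,33) = (485·456335045+216·33·31049667, 485·31049667+33·456335045) = (442644523201,30118144980)
n=5: (442644523201,30118144980)∘(485,33) = (485·442644523201+216·33·30118144980, 485·30118144980+33·442644523201) = (429364731169925,29214569580933)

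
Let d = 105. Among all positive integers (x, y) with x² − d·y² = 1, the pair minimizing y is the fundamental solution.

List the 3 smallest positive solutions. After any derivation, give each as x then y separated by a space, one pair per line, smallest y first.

√105 = [10; 4,20, …], period ℓ=2 (even) → k=1
k=0  a_k=10  p_k/q_k = 10/1
k=1  a_k=4  p_k/q_k = 41/4
→ (41, 4).  Check: 41²=1681, 105·4²=1680, difference 1.
n=2: (41,4)∘(41,4) = (41·41+105·4·4, 41·4+4·41) = (3361,328)
n=3: (3361,328)∘(41,4) = (41·3361+105·4·328, 41·328+4·3361) = (275561,26892)

41 4
3361 328
275561 26892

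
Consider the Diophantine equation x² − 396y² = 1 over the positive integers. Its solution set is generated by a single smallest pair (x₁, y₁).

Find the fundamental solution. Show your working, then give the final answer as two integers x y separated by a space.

√396 = [19; 1,8,1,38, …], period ℓ=4 (even) → k=3
a_0=19:  p_0=19·1+0=19,  q_0=19·0+1=1
…
a_2=8:  p_2=8·20+19=179,  q_2=8·1+1=9
a_3=1:  p_3=1·179+20=199,  q_3=1·9+1=10
fundamental: x₁=199, y₁=10  (since 39601 − 396·100 = 1)

199 10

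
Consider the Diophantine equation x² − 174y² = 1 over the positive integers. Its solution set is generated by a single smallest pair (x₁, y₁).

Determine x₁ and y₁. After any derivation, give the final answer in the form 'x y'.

√174 = [13; 5,4,5,26, …], period ℓ=4 (even) → k=3
step 0: (13, 1)  from 13·(1,0) + (0,1)
step 1: (66, 5)  from 5·(13,1) + (1,0)
step 2: (277, 21)  from 4·(66,5) + (13,1)
step 3: (1451, 110)  from 5·(277,21) + (66,5)
→ (1451, 110).  Check: 1451²=2105401, 174·110²=2105400, difference 1.

1451 110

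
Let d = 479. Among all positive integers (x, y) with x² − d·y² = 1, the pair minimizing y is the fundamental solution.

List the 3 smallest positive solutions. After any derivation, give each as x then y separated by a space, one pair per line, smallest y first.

2989440 136591
17873503027199 816661198080
106863529779256567680 4882719303976413809

[21; 1,7,1,3,2,21,2,3,1,7,1,42] for √479; ℓ=12 ⇒ convergent index 11
step 0: (21, 1)  from 21·(1,0) + (0,1)
…
step 2: (175, 8)  from 7·(22,1) + (21,1)
step 3: (197, 9)  from 1·(175,8) + (22,1)
…
step 5: (1729, 79)  from 2·(766,35) + (197,9)
step 6: (37075, 1694)  from 21·(1729,79) + (766,35)
…
step 8: (264712, 12095)  from 3·(75879,3467) + (37075,1694)
…
step 10: (2648849, 121029)  from 7·(340591,15562) + (264712,12095)
step 11: (2989440, 136591)  from 1·(2648849,121029) + (340591,15562)
fundamental: x₁=2989440, y₁=136591  (since 8936751513600 − 479·18657101281 = 1)
(x_2, y_2) = (2989440·2989440 + 479·136591·136591, 2989440·136591 + 136591·2989440) = (17873503027199, 816661198080)
(x_3, y_3) = (2989440·17873503027199 + 479·136591·816661198080, 2989440·816661198080 + 136591·17873503027199) = (106863529779256567680, 4882719303976413809)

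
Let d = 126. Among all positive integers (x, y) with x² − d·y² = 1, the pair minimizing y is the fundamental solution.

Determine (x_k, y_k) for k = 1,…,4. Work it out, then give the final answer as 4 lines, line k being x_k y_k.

449 40
403201 35920
362074049 32256120
325142092801 28965959840

[11; 4,2,4,22] for √126; ℓ=4 ⇒ convergent index 3
k=0  a_k=11  p_k/q_k = 11/1
k=1  a_k=4  p_k/q_k = 45/4
k=2  a_k=2  p_k/q_k = 101/9
k=3  a_k=4  p_k/q_k = 449/40
→ (449, 40).  Check: 449²=201601, 126·40²=201600, difference 1.
(449+40√126)^2 = 403201 + 35920√126
(449+40√126)^3 = 362074049 + 32256120√126
(449+40√126)^4 = 325142092801 + 28965959840√126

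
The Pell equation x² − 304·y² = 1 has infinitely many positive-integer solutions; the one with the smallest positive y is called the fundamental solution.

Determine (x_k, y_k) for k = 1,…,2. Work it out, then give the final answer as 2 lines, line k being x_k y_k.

57799 3315
6681448801 383207370

d=304: √d = [17; 2,3,2,1,1,1,1,1,2,3,2,34] (ℓ=12, even), read p_11/q_11
i=0: a=17 ⇒ p=17, q=1
i=1: a=2 ⇒ p=35, q=2
…
i=7: a=1 ⇒ p=1761, q=101
…
i=9: a=2 ⇒ p=7445, q=427
i=10: a=3 ⇒ p=25177, q=1444
i=11: a=2 ⇒ p=57799, q=3315
fundamental: x₁=57799, y₁=3315  (since 3340724401 − 304·10989225 = 1)
(x_2, y_2) = (57799·57799 + 304·3315·3315, 57799·3315 + 3315·57799) = (6681448801, 383207370)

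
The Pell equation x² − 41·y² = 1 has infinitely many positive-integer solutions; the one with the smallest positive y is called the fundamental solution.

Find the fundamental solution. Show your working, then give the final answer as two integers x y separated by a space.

d=41: √d = [6; 2,2,12] (ℓ=3, odd), read p_5/q_5
step 0: (6, 1)  from 6·(1,0) + (0,1)
…
step 2: (32, 5)  from 2·(13,2) + (6,1)
…
step 4: (826, 129)  from 2·(397,62) + (32,5)
step 5: (2049, 320)  from 2·(826,129) + (397,62)
fundamental: x₁=2049, y₁=320  (since 4198401 − 41·102400 = 1)

2049 320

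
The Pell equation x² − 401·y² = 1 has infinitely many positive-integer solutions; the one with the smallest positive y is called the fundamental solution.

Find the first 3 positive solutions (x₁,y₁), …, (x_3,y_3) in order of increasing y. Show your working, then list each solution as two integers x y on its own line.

√401 = [20; 40, …], period ℓ=1 (odd) → k=1
k=0  a_k=20  p_k/q_k = 20/1
k=1  a_k=40  p_k/q_k = 801/40
→ (801, 40).  Check: 801²=641601, 401·40²=641600, difference 1.
(801+40√401)^2 = 1283201 + 64080√401
(801+40√401)^3 = 2055687201 + 102656120√401

801 40
1283201 64080
2055687201 102656120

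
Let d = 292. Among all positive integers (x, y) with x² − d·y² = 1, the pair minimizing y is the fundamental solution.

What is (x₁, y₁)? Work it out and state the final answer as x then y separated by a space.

d=292: √d = [17; 11,2,1,3,8,3,1,2,11,34] (ℓ=10, even), read p_9/q_9
k=0  a_k=17  p_k/q_k = 17/1
…
k=2  a_k=2  p_k/q_k = 393/23
k=3  a_k=1  p_k/q_k = 581/34
k=4  a_k=3  p_k/q_k = 2136/125
k=5  a_k=8  p_k/q_k = 17669/1034
k=6  a_k=3  p_k/q_k = 55143/3227
k=7  a_k=1  p_k/q_k = 72812/4261
k=8  a_k=2  p_k/q_k = 200767/11749
k=9  a_k=11  p_k/q_k = 2281249/133500
(x₁, y₁) = (2281249, 133500);  2281249² − 292·133500² = 1 ✓

2281249 133500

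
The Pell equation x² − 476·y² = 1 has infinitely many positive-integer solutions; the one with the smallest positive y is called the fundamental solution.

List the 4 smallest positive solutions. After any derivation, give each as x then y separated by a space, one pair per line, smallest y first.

√476 → a₀=21, period (1,4,2,10,2,4,1,42); ℓ=8 even so k=7
step 0: (21, 1)  from 21·(1,0) + (0,1)
…
step 6: (23541, 1079)  from 4·(5258,241) + (2509,115)
step 7: (28799, 1320)  from 1·(23541,1079) + (5258,241)
fundamental: x₁=28799, y₁=1320  (since 829382401 − 476·1742400 = 1)
(28799+1320√476)^2 = 1658764801 + 76029360√476
(28799+1320√476)^3 = 95541534979199 + 4379139075960√476
(28799+1320√476)^4 = 5503001330073139201 + 252229652421114720√476

28799 1320
1658764801 76029360
95541534979199 4379139075960
5503001330073139201 252229652421114720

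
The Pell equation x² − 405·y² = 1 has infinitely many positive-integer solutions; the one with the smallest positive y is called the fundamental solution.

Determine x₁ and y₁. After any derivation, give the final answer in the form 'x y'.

161 8

√405 = [20; 8,40, …], period ℓ=2 (even) → k=1
k=0  a_k=20  p_k/q_k = 20/1
k=1  a_k=8  p_k/q_k = 161/8
(x₁, y₁) = (161, 8);  161² − 405·8² = 1 ✓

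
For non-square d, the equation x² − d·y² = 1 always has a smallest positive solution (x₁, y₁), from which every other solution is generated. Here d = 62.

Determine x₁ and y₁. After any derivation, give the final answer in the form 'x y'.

√62 → a₀=7, period (1,6,1,14); ℓ=4 even so k=3
i=0: a=7 ⇒ p=7, q=1
…
i=2: a=6 ⇒ p=55, q=7
i=3: a=1 ⇒ p=63, q=8
(x₁, y₁) = (63, 8);  63² − 62·8² = 1 ✓

63 8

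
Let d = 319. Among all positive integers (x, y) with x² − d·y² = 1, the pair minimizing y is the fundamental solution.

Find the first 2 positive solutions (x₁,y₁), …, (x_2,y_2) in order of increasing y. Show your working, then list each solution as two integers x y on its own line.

[17; 1,6,5,1,4,…,6,1,34] for √319; ℓ=14 ⇒ convergent index 13
a_0=17:  p_0=17·1+0=17,  q_0=17·0+1=1
a_1=1:  p_1=1·17+1=18,  q_1=1·1+0=1
a_2=6:  p_2=6·18+17=125,  q_2=6·1+1=7
…
a_4=1:  p_4=1·643+125=768,  q_4=1·36+7=43
…
a_6=3:  p_6=3·3715+768=11913,  q_6=3·208+43=667
a_7=1:  p_7=1·11913+3715=15628,  q_7=1·667+208=875
a_8=3:  p_8=3·15628+11913=58797,  q_8=3·875+667=3292
a_9=4:  p_9=4·58797+15628=250816,  q_9=4·3292+875=14043
a_10=1:  p_10=1·250816+58797=309613,  q_10=1·14043+3292=17335
a_11=5:  p_11=5·309613+250816=1798881,  q_11=5·17335+14043=100718
a_12=6:  p_12=6·1798881+309613=11102899,  q_12=6·100718+17335=621643
a_13=1:  p_13=1·11102899+1798881=12901780,  q_13=1·621643+100718=722361
fundamental: x₁=12901780, y₁=722361  (since 166455927168400 − 319·521805414321 = 1)
k=2:  x_2 = 12901780·12901780+319·722361·722361 = 332911854336799,  y_2 = 12901780·722361+722361·12901780 = 18639485405160

12901780 722361
332911854336799 18639485405160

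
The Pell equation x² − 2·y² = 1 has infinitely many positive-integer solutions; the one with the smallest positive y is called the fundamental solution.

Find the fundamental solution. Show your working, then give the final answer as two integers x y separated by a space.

3 2

√2 = [1; 2, …], period ℓ=1 (odd) → k=1
a_0=1:  p_0=1·1+0=1,  q_0=1·0+1=1
a_1=2:  p_1=2·1+1=3,  q_1=2·1+0=2
fundamental: x₁=3, y₁=2  (since 9 − 2·4 = 1)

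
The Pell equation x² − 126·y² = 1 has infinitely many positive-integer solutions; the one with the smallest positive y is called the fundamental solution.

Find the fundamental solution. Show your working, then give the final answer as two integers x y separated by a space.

449 40

[11; 4,2,4,22] for √126; ℓ=4 ⇒ convergent index 3
step 0: (11, 1)  from 11·(1,0) + (0,1)
…
step 2: (101, 9)  from 2·(45,4) + (11,1)
step 3: (449, 40)  from 4·(101,9) + (45,4)
(x₁, y₁) = (449, 40);  449² − 126·40² = 1 ✓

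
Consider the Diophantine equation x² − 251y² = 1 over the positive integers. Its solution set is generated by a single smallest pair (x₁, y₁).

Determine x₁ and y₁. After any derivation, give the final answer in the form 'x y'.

3674890 231957

√251 → a₀=15, period (1,5,2,1,2,…,5,1,30); ℓ=14 even so k=13
i=0: a=15 ⇒ p=15, q=1
i=1: a=1 ⇒ p=16, q=1
i=2: a=5 ⇒ p=95, q=6
i=3: a=2 ⇒ p=206, q=13
i=4: a=1 ⇒ p=301, q=19
i=5: a=2 ⇒ p=808, q=51
i=6: a=2 ⇒ p=1917, q=121
i=7: a=15 ⇒ p=29563, q=1866
i=8: a=2 ⇒ p=61043, q=3853
i=9: a=2 ⇒ p=151649, q=9572
i=10: a=1 ⇒ p=212692, q=13425
…
i=12: a=5 ⇒ p=3097857, q=195535
i=13: a=1 ⇒ p=3674890, q=231957
(x₁, y₁) = (3674890, 231957);  3674890² − 251·231957² = 1 ✓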